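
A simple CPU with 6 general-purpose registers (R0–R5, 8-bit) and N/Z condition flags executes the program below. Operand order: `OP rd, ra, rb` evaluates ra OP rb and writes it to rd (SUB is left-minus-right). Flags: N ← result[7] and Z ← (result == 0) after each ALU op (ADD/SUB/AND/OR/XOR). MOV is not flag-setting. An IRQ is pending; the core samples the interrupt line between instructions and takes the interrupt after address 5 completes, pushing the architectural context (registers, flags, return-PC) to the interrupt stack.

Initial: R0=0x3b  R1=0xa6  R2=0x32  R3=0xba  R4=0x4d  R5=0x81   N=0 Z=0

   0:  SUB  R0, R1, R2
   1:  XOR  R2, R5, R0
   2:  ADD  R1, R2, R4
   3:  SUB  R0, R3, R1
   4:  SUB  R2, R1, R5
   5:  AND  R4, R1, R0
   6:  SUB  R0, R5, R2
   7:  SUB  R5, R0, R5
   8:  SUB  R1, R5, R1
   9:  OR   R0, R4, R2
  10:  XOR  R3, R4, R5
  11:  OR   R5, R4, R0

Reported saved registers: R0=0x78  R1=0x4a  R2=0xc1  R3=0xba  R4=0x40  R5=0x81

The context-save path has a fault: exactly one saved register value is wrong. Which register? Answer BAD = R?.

after  0: R0=0x74 R1=0xa6 R2=0x32 R3=0xba R4=0x4d R5=0x81  N=0 Z=0
after  1: R0=0x74 R1=0xa6 R2=0xf5 R3=0xba R4=0x4d R5=0x81  N=1 Z=0
after  2: R0=0x74 R1=0x42 R2=0xf5 R3=0xba R4=0x4d R5=0x81  N=0 Z=0
after  3: R0=0x78 R1=0x42 R2=0xf5 R3=0xba R4=0x4d R5=0x81  N=0 Z=0
after  4: R0=0x78 R1=0x42 R2=0xc1 R3=0xba R4=0x4d R5=0x81  N=1 Z=0
after  5: R0=0x78 R1=0x42 R2=0xc1 R3=0xba R4=0x40 R5=0x81  N=0 Z=0
-- IRQ taken; context saved, return-PC = 6 --
mismatch: R1: reported 0x4a vs actual 0x42

BAD = R1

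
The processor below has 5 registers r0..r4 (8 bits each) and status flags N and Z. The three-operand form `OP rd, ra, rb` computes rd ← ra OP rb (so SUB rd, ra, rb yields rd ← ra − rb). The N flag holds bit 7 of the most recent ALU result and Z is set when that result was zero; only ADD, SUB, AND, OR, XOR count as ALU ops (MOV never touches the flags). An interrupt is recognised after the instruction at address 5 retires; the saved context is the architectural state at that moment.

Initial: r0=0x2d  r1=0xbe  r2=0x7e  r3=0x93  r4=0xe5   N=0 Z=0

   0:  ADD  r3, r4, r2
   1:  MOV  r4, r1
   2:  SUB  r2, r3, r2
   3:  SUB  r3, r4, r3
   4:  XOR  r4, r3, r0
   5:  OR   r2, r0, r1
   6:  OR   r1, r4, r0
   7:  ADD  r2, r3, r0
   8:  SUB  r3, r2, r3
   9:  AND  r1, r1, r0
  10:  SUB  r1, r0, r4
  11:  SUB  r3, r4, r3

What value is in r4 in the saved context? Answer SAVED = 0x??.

SAVED = 0x76

after  0: r0=0x2d r1=0xbe r2=0x7e r3=0x63 r4=0xe5  N=0 Z=0
after  1: r0=0x2d r1=0xbe r2=0x7e r3=0x63 r4=0xbe  N=0 Z=0
after  2: r0=0x2d r1=0xbe r2=0xe5 r3=0x63 r4=0xbe  N=1 Z=0
after  3: r0=0x2d r1=0xbe r2=0xe5 r3=0x5b r4=0xbe  N=0 Z=0
after  4: r0=0x2d r1=0xbe r2=0xe5 r3=0x5b r4=0x76  N=0 Z=0
after  5: r0=0x2d r1=0xbe r2=0xbf r3=0x5b r4=0x76  N=1 Z=0
-- IRQ taken; context saved, return-PC = 6 --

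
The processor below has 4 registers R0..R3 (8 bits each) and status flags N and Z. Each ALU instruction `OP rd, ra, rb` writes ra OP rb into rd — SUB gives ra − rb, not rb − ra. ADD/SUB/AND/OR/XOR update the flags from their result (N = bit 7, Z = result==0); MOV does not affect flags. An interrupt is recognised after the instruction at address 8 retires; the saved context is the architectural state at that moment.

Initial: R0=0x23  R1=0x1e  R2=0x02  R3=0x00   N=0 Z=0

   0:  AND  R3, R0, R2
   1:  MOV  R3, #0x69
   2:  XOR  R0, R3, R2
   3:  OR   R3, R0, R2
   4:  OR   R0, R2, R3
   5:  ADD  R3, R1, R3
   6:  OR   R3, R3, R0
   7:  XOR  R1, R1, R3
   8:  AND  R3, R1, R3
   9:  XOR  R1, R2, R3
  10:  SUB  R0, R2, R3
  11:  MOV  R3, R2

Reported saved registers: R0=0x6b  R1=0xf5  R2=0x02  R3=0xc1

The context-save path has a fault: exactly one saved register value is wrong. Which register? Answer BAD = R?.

BAD = R3

after  0: R0=0x23 R1=0x1e R2=0x02 R3=0x02  N=0 Z=0
after  1: R0=0x23 R1=0x1e R2=0x02 R3=0x69  N=0 Z=0
after  2: R0=0x6b R1=0x1e R2=0x02 R3=0x69  N=0 Z=0
after  3: R0=0x6b R1=0x1e R2=0x02 R3=0x6b  N=0 Z=0
after  4: R0=0x6b R1=0x1e R2=0x02 R3=0x6b  N=0 Z=0
after  5: R0=0x6b R1=0x1e R2=0x02 R3=0x89  N=1 Z=0
after  6: R0=0x6b R1=0x1e R2=0x02 R3=0xeb  N=1 Z=0
after  7: R0=0x6b R1=0xf5 R2=0x02 R3=0xeb  N=1 Z=0
after  8: R0=0x6b R1=0xf5 R2=0x02 R3=0xe1  N=1 Z=0
-- IRQ taken; context saved, return-PC = 9 --
mismatch: R3: reported 0xc1 vs actual 0xe1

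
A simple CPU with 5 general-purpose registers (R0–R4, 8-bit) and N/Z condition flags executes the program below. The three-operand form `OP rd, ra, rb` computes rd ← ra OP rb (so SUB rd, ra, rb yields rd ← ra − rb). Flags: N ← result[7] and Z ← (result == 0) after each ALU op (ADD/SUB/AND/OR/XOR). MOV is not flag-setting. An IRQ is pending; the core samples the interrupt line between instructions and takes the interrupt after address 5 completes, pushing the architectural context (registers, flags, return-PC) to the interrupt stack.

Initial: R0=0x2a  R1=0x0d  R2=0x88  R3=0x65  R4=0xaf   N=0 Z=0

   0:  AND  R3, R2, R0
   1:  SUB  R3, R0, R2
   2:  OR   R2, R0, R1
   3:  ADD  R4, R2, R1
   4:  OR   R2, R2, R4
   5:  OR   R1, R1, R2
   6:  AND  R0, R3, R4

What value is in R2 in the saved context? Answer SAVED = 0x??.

SAVED = 0x3f

after  0: R0=0x2a R1=0x0d R2=0x88 R3=0x08 R4=0xaf  N=0 Z=0
after  1: R0=0x2a R1=0x0d R2=0x88 R3=0xa2 R4=0xaf  N=1 Z=0
after  2: R0=0x2a R1=0x0d R2=0x2f R3=0xa2 R4=0xaf  N=0 Z=0
after  3: R0=0x2a R1=0x0d R2=0x2f R3=0xa2 R4=0x3c  N=0 Z=0
after  4: R0=0x2a R1=0x0d R2=0x3f R3=0xa2 R4=0x3c  N=0 Z=0
after  5: R0=0x2a R1=0x3f R2=0x3f R3=0xa2 R4=0x3c  N=0 Z=0
-- IRQ taken; context saved, return-PC = 6 --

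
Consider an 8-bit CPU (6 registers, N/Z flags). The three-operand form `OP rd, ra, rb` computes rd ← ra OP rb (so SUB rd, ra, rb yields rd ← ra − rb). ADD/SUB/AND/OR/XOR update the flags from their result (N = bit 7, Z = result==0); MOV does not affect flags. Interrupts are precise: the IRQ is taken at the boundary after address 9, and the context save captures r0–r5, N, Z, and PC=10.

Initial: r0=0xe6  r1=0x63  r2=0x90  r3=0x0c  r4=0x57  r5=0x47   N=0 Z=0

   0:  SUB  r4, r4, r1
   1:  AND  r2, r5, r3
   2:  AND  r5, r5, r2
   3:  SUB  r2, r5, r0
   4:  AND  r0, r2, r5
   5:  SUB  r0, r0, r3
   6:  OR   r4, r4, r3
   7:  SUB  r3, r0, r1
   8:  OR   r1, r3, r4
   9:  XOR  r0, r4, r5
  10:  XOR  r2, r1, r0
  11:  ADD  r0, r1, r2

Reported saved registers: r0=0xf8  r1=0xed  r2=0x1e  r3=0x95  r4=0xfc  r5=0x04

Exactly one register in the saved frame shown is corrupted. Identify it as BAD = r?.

after  0: r0=0xe6 r1=0x63 r2=0x90 r3=0x0c r4=0xf4 r5=0x47  N=1 Z=0
after  1: r0=0xe6 r1=0x63 r2=0x04 r3=0x0c r4=0xf4 r5=0x47  N=0 Z=0
after  2: r0=0xe6 r1=0x63 r2=0x04 r3=0x0c r4=0xf4 r5=0x04  N=0 Z=0
after  3: r0=0xe6 r1=0x63 r2=0x1e r3=0x0c r4=0xf4 r5=0x04  N=0 Z=0
after  4: r0=0x04 r1=0x63 r2=0x1e r3=0x0c r4=0xf4 r5=0x04  N=0 Z=0
after  5: r0=0xf8 r1=0x63 r2=0x1e r3=0x0c r4=0xf4 r5=0x04  N=1 Z=0
after  6: r0=0xf8 r1=0x63 r2=0x1e r3=0x0c r4=0xfc r5=0x04  N=1 Z=0
after  7: r0=0xf8 r1=0x63 r2=0x1e r3=0x95 r4=0xfc r5=0x04  N=1 Z=0
after  8: r0=0xf8 r1=0xfd r2=0x1e r3=0x95 r4=0xfc r5=0x04  N=1 Z=0
after  9: r0=0xf8 r1=0xfd r2=0x1e r3=0x95 r4=0xfc r5=0x04  N=1 Z=0
-- IRQ taken; context saved, return-PC = 10 --
mismatch: r1: reported 0xed vs actual 0xfd

BAD = r1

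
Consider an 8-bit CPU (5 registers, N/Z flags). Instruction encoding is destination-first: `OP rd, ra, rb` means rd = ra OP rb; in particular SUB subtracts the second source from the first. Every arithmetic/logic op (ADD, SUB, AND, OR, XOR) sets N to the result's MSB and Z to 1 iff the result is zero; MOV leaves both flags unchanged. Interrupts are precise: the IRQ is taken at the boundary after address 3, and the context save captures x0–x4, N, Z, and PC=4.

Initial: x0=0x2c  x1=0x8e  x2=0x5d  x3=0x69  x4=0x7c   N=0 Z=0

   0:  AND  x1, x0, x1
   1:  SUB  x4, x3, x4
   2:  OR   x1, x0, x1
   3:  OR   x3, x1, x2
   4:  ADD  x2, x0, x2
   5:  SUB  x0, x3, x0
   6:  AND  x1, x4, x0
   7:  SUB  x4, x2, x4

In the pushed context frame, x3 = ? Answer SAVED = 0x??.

after  0: x0=0x2c x1=0x0c x2=0x5d x3=0x69 x4=0x7c  N=0 Z=0
after  1: x0=0x2c x1=0x0c x2=0x5d x3=0x69 x4=0xed  N=1 Z=0
after  2: x0=0x2c x1=0x2c x2=0x5d x3=0x69 x4=0xed  N=0 Z=0
after  3: x0=0x2c x1=0x2c x2=0x5d x3=0x7d x4=0xed  N=0 Z=0
-- IRQ taken; context saved, return-PC = 4 --

SAVED = 0x7d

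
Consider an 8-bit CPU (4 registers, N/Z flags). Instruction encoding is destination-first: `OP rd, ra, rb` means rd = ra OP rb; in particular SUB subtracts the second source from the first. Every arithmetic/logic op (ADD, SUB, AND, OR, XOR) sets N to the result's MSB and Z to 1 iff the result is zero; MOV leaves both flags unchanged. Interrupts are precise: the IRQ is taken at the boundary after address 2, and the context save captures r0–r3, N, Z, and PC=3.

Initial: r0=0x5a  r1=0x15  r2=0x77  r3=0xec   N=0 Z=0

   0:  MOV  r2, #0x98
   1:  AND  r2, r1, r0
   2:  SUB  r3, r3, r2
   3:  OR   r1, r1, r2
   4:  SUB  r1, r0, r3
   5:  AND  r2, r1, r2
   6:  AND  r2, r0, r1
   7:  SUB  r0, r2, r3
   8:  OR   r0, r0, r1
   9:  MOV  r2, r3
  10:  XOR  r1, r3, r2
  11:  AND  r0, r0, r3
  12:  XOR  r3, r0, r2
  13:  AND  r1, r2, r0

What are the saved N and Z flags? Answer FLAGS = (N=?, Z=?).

FLAGS = (N=1, Z=0)

after  0: r0=0x5a r1=0x15 r2=0x98 r3=0xec  N=0 Z=0
after  1: r0=0x5a r1=0x15 r2=0x10 r3=0xec  N=0 Z=0
after  2: r0=0x5a r1=0x15 r2=0x10 r3=0xdc  N=1 Z=0
-- IRQ taken; context saved, return-PC = 3 --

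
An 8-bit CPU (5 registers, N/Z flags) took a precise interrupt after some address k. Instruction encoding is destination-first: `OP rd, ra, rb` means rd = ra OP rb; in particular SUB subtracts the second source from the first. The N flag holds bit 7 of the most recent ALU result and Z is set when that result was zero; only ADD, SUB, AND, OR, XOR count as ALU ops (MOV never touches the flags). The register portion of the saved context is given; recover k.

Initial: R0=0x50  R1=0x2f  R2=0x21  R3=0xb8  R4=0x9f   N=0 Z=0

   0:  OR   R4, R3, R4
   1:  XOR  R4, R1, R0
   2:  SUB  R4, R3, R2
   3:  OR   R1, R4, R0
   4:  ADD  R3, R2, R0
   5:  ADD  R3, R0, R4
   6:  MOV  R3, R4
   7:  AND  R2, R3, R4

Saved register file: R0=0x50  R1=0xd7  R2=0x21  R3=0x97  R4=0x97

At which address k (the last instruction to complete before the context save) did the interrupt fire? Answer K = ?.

K = 6

after  0: R0=0x50 R1=0x2f R2=0x21 R3=0xb8 R4=0xbf  N=1 Z=0
after  1: R0=0x50 R1=0x2f R2=0x21 R3=0xb8 R4=0x7f  N=0 Z=0
after  2: R0=0x50 R1=0x2f R2=0x21 R3=0xb8 R4=0x97  N=1 Z=0
after  3: R0=0x50 R1=0xd7 R2=0x21 R3=0xb8 R4=0x97  N=1 Z=0
after  4: R0=0x50 R1=0xd7 R2=0x21 R3=0x71 R4=0x97  N=0 Z=0
after  5: R0=0x50 R1=0xd7 R2=0x21 R3=0xe7 R4=0x97  N=1 Z=0
after  6: R0=0x50 R1=0xd7 R2=0x21 R3=0x97 R4=0x97  N=1 Z=0
-- IRQ taken; context saved, return-PC = 7 --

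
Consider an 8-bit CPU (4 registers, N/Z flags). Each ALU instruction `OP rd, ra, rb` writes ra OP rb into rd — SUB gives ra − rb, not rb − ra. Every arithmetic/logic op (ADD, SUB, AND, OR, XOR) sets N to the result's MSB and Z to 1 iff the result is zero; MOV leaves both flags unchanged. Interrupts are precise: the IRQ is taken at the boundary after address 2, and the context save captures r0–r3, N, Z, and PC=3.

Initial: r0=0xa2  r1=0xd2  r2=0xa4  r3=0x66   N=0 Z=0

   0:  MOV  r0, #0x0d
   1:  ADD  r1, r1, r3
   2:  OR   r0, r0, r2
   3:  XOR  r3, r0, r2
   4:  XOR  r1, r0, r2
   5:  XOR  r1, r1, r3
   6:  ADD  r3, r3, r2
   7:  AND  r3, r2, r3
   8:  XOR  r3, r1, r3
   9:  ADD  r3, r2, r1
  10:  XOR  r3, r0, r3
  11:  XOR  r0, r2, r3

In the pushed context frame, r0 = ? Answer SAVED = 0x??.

SAVED = 0xad

after  0: r0=0x0d r1=0xd2 r2=0xa4 r3=0x66  N=0 Z=0
after  1: r0=0x0d r1=0x38 r2=0xa4 r3=0x66  N=0 Z=0
after  2: r0=0xad r1=0x38 r2=0xa4 r3=0x66  N=1 Z=0
-- IRQ taken; context saved, return-PC = 3 --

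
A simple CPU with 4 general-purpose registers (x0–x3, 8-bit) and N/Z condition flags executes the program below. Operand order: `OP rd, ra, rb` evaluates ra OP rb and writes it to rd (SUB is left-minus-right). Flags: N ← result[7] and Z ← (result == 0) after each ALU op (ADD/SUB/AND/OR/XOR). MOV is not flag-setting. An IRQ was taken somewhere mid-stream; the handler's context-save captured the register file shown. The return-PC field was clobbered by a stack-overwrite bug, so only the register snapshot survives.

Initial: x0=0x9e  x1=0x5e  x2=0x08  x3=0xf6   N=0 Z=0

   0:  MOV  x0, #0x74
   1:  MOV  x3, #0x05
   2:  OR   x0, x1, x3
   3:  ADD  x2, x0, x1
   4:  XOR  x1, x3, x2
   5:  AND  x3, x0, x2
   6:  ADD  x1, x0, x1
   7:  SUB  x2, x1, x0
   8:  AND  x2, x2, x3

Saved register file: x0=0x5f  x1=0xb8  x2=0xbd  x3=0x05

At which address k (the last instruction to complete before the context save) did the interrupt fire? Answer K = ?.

after  0: x0=0x74 x1=0x5e x2=0x08 x3=0xf6  N=0 Z=0
after  1: x0=0x74 x1=0x5e x2=0x08 x3=0x05  N=0 Z=0
after  2: x0=0x5f x1=0x5e x2=0x08 x3=0x05  N=0 Z=0
after  3: x0=0x5f x1=0x5e x2=0xbd x3=0x05  N=1 Z=0
after  4: x0=0x5f x1=0xb8 x2=0xbd x3=0x05  N=1 Z=0
-- IRQ taken; context saved, return-PC = 5 --

K = 4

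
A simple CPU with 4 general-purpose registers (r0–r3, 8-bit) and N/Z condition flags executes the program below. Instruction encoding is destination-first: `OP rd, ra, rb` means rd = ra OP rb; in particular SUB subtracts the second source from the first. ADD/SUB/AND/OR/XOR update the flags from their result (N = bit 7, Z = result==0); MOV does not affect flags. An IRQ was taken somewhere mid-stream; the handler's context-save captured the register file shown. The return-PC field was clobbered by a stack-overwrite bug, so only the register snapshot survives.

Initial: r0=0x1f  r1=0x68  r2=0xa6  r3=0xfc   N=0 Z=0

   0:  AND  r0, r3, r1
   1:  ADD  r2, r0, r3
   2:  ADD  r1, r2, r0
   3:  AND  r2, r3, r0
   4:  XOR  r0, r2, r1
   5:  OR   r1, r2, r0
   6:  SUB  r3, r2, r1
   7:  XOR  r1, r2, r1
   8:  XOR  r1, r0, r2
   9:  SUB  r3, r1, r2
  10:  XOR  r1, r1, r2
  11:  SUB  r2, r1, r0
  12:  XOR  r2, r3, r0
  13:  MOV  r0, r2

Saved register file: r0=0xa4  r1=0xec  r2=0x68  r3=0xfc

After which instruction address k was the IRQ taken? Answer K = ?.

after  0: r0=0x68 r1=0x68 r2=0xa6 r3=0xfc  N=0 Z=0
after  1: r0=0x68 r1=0x68 r2=0x64 r3=0xfc  N=0 Z=0
after  2: r0=0x68 r1=0xcc r2=0x64 r3=0xfc  N=1 Z=0
after  3: r0=0x68 r1=0xcc r2=0x68 r3=0xfc  N=0 Z=0
after  4: r0=0xa4 r1=0xcc r2=0x68 r3=0xfc  N=1 Z=0
after  5: r0=0xa4 r1=0xec r2=0x68 r3=0xfc  N=1 Z=0
-- IRQ taken; context saved, return-PC = 6 --

K = 5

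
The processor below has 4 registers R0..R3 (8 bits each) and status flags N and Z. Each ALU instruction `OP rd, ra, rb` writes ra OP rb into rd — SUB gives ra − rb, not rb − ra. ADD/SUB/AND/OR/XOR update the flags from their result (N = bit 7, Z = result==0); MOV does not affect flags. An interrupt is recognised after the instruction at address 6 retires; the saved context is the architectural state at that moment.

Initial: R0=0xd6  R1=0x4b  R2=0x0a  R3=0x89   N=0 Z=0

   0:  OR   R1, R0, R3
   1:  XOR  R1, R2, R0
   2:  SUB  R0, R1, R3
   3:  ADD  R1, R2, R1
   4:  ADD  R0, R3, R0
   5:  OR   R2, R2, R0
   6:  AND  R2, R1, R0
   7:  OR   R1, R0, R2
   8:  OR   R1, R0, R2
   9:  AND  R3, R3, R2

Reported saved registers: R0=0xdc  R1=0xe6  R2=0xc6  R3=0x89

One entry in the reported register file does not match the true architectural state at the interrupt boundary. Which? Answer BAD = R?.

after  0: R0=0xd6 R1=0xdf R2=0x0a R3=0x89  N=1 Z=0
after  1: R0=0xd6 R1=0xdc R2=0x0a R3=0x89  N=1 Z=0
after  2: R0=0x53 R1=0xdc R2=0x0a R3=0x89  N=0 Z=0
after  3: R0=0x53 R1=0xe6 R2=0x0a R3=0x89  N=1 Z=0
after  4: R0=0xdc R1=0xe6 R2=0x0a R3=0x89  N=1 Z=0
after  5: R0=0xdc R1=0xe6 R2=0xde R3=0x89  N=1 Z=0
after  6: R0=0xdc R1=0xe6 R2=0xc4 R3=0x89  N=1 Z=0
-- IRQ taken; context saved, return-PC = 7 --
mismatch: R2: reported 0xc6 vs actual 0xc4

BAD = R2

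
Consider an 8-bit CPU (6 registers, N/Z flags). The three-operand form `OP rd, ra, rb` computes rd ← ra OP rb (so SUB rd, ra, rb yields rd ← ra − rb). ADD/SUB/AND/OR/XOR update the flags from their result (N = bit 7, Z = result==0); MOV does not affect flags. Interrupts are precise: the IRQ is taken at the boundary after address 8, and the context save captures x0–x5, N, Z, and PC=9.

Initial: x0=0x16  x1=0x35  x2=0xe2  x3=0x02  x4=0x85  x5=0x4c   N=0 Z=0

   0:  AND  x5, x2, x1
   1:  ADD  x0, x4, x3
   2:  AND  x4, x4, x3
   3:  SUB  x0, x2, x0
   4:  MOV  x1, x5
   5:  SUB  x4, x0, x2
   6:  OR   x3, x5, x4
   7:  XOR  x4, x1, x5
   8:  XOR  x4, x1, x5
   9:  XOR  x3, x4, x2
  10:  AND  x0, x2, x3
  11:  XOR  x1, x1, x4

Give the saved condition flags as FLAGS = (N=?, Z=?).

after  0: x0=0x16 x1=0x35 x2=0xe2 x3=0x02 x4=0x85 x5=0x20  N=0 Z=0
after  1: x0=0x87 x1=0x35 x2=0xe2 x3=0x02 x4=0x85 x5=0x20  N=1 Z=0
after  2: x0=0x87 x1=0x35 x2=0xe2 x3=0x02 x4=0x00 x5=0x20  N=0 Z=1
after  3: x0=0x5b x1=0x35 x2=0xe2 x3=0x02 x4=0x00 x5=0x20  N=0 Z=0
after  4: x0=0x5b x1=0x20 x2=0xe2 x3=0x02 x4=0x00 x5=0x20  N=0 Z=0
after  5: x0=0x5b x1=0x20 x2=0xe2 x3=0x02 x4=0x79 x5=0x20  N=0 Z=0
after  6: x0=0x5b x1=0x20 x2=0xe2 x3=0x79 x4=0x79 x5=0x20  N=0 Z=0
after  7: x0=0x5b x1=0x20 x2=0xe2 x3=0x79 x4=0x00 x5=0x20  N=0 Z=1
after  8: x0=0x5b x1=0x20 x2=0xe2 x3=0x79 x4=0x00 x5=0x20  N=0 Z=1
-- IRQ taken; context saved, return-PC = 9 --

FLAGS = (N=0, Z=1)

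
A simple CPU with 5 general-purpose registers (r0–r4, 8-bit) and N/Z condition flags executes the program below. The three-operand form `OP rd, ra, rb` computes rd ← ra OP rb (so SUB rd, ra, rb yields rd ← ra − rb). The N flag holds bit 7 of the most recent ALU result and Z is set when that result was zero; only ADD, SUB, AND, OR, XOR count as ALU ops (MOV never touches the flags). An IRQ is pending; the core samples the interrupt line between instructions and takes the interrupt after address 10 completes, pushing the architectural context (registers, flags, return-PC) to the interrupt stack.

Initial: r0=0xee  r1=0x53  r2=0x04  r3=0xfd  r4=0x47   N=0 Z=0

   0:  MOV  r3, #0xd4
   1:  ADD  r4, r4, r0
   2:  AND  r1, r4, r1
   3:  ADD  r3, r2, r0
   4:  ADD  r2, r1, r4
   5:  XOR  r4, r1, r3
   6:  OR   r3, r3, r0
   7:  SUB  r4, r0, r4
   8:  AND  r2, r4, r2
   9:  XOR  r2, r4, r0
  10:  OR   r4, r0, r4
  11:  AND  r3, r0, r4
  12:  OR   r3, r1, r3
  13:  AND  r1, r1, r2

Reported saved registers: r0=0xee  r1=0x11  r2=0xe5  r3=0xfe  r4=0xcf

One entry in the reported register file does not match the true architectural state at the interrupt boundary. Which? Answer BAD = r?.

BAD = r4

after  0: r0=0xee r1=0x53 r2=0x04 r3=0xd4 r4=0x47  N=0 Z=0
after  1: r0=0xee r1=0x53 r2=0x04 r3=0xd4 r4=0x35  N=0 Z=0
after  2: r0=0xee r1=0x11 r2=0x04 r3=0xd4 r4=0x35  N=0 Z=0
after  3: r0=0xee r1=0x11 r2=0x04 r3=0xf2 r4=0x35  N=1 Z=0
after  4: r0=0xee r1=0x11 r2=0x46 r3=0xf2 r4=0x35  N=0 Z=0
after  5: r0=0xee r1=0x11 r2=0x46 r3=0xf2 r4=0xe3  N=1 Z=0
after  6: r0=0xee r1=0x11 r2=0x46 r3=0xfe r4=0xe3  N=1 Z=0
after  7: r0=0xee r1=0x11 r2=0x46 r3=0xfe r4=0x0b  N=0 Z=0
after  8: r0=0xee r1=0x11 r2=0x02 r3=0xfe r4=0x0b  N=0 Z=0
after  9: r0=0xee r1=0x11 r2=0xe5 r3=0xfe r4=0x0b  N=1 Z=0
after 10: r0=0xee r1=0x11 r2=0xe5 r3=0xfe r4=0xef  N=1 Z=0
-- IRQ taken; context saved, return-PC = 11 --
mismatch: r4: reported 0xcf vs actual 0xef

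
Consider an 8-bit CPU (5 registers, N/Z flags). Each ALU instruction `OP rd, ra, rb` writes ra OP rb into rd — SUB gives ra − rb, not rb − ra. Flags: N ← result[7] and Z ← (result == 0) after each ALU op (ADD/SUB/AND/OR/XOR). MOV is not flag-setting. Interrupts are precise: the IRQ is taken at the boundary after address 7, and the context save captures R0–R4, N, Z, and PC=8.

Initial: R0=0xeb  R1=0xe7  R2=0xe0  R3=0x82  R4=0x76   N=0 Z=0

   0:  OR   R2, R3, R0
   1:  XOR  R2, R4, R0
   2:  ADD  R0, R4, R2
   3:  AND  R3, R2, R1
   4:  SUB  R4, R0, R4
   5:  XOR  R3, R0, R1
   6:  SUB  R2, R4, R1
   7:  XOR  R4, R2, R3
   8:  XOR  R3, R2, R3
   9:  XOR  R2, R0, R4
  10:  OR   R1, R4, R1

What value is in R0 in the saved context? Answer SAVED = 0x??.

after  0: R0=0xeb R1=0xe7 R2=0xeb R3=0x82 R4=0x76  N=1 Z=0
after  1: R0=0xeb R1=0xe7 R2=0x9d R3=0x82 R4=0x76  N=1 Z=0
after  2: R0=0x13 R1=0xe7 R2=0x9d R3=0x82 R4=0x76  N=0 Z=0
after  3: R0=0x13 R1=0xe7 R2=0x9d R3=0x85 R4=0x76  N=1 Z=0
after  4: R0=0x13 R1=0xe7 R2=0x9d R3=0x85 R4=0x9d  N=1 Z=0
after  5: R0=0x13 R1=0xe7 R2=0x9d R3=0xf4 R4=0x9d  N=1 Z=0
after  6: R0=0x13 R1=0xe7 R2=0xb6 R3=0xf4 R4=0x9d  N=1 Z=0
after  7: R0=0x13 R1=0xe7 R2=0xb6 R3=0xf4 R4=0x42  N=0 Z=0
-- IRQ taken; context saved, return-PC = 8 --

SAVED = 0x13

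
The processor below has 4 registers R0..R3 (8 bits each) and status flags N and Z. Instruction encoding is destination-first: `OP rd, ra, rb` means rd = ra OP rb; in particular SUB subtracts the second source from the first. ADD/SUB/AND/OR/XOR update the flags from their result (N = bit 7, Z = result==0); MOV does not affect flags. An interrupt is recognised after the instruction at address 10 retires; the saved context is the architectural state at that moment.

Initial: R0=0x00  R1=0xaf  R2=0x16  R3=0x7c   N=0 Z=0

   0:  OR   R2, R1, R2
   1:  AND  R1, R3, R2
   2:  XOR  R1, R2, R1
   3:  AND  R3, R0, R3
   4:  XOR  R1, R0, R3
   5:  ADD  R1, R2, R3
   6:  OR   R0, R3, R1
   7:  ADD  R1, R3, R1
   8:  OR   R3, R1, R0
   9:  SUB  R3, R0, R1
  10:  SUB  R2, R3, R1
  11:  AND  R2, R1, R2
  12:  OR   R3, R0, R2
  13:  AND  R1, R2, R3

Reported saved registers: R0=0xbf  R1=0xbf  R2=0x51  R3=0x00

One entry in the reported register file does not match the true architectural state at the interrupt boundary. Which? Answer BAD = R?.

BAD = R2

after  0: R0=0x00 R1=0xaf R2=0xbf R3=0x7c  N=1 Z=0
after  1: R0=0x00 R1=0x3c R2=0xbf R3=0x7c  N=0 Z=0
after  2: R0=0x00 R1=0x83 R2=0xbf R3=0x7c  N=1 Z=0
after  3: R0=0x00 R1=0x83 R2=0xbf R3=0x00  N=0 Z=1
after  4: R0=0x00 R1=0x00 R2=0xbf R3=0x00  N=0 Z=1
after  5: R0=0x00 R1=0xbf R2=0xbf R3=0x00  N=1 Z=0
after  6: R0=0xbf R1=0xbf R2=0xbf R3=0x00  N=1 Z=0
after  7: R0=0xbf R1=0xbf R2=0xbf R3=0x00  N=1 Z=0
after  8: R0=0xbf R1=0xbf R2=0xbf R3=0xbf  N=1 Z=0
after  9: R0=0xbf R1=0xbf R2=0xbf R3=0x00  N=0 Z=1
after 10: R0=0xbf R1=0xbf R2=0x41 R3=0x00  N=0 Z=0
-- IRQ taken; context saved, return-PC = 11 --
mismatch: R2: reported 0x51 vs actual 0x41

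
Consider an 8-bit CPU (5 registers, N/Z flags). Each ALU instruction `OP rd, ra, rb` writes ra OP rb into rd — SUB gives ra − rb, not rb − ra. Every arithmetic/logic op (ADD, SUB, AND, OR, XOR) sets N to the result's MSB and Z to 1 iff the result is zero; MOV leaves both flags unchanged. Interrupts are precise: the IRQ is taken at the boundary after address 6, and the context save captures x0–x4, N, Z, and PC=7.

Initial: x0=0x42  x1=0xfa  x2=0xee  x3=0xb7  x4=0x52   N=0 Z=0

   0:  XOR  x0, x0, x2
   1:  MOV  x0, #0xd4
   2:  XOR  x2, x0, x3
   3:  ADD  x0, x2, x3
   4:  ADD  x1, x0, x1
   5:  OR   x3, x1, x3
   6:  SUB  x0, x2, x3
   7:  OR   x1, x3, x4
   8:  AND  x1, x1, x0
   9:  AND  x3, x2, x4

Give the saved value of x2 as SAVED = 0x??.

SAVED = 0x63

after  0: x0=0xac x1=0xfa x2=0xee x3=0xb7 x4=0x52  N=1 Z=0
after  1: x0=0xd4 x1=0xfa x2=0xee x3=0xb7 x4=0x52  N=1 Z=0
after  2: x0=0xd4 x1=0xfa x2=0x63 x3=0xb7 x4=0x52  N=0 Z=0
after  3: x0=0x1a x1=0xfa x2=0x63 x3=0xb7 x4=0x52  N=0 Z=0
after  4: x0=0x1a x1=0x14 x2=0x63 x3=0xb7 x4=0x52  N=0 Z=0
after  5: x0=0x1a x1=0x14 x2=0x63 x3=0xb7 x4=0x52  N=1 Z=0
after  6: x0=0xac x1=0x14 x2=0x63 x3=0xb7 x4=0x52  N=1 Z=0
-- IRQ taken; context saved, return-PC = 7 --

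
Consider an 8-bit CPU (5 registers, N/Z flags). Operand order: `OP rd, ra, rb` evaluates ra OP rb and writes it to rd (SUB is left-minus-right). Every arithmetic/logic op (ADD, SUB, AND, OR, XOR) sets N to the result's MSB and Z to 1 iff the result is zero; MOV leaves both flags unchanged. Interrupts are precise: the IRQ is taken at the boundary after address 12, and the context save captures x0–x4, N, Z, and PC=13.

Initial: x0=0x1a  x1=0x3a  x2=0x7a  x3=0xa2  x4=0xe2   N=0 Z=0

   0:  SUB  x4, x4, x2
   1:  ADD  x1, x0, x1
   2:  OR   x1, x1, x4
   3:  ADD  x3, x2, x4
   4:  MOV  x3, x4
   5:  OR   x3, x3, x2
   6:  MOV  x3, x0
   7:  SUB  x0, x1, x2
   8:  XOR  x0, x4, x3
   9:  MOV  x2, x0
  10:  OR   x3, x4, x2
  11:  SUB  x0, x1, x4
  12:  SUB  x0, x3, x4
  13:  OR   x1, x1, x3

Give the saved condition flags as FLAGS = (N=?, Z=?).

after  0: x0=0x1a x1=0x3a x2=0x7a x3=0xa2 x4=0x68  N=0 Z=0
after  1: x0=0x1a x1=0x54 x2=0x7a x3=0xa2 x4=0x68  N=0 Z=0
after  2: x0=0x1a x1=0x7c x2=0x7a x3=0xa2 x4=0x68  N=0 Z=0
after  3: x0=0x1a x1=0x7c x2=0x7a x3=0xe2 x4=0x68  N=1 Z=0
after  4: x0=0x1a x1=0x7c x2=0x7a x3=0x68 x4=0x68  N=1 Z=0
after  5: x0=0x1a x1=0x7c x2=0x7a x3=0x7a x4=0x68  N=0 Z=0
after  6: x0=0x1a x1=0x7c x2=0x7a x3=0x1a x4=0x68  N=0 Z=0
after  7: x0=0x02 x1=0x7c x2=0x7a x3=0x1a x4=0x68  N=0 Z=0
after  8: x0=0x72 x1=0x7c x2=0x7a x3=0x1a x4=0x68  N=0 Z=0
after  9: x0=0x72 x1=0x7c x2=0x72 x3=0x1a x4=0x68  N=0 Z=0
after 10: x0=0x72 x1=0x7c x2=0x72 x3=0x7a x4=0x68  N=0 Z=0
after 11: x0=0x14 x1=0x7c x2=0x72 x3=0x7a x4=0x68  N=0 Z=0
after 12: x0=0x12 x1=0x7c x2=0x72 x3=0x7a x4=0x68  N=0 Z=0
-- IRQ taken; context saved, return-PC = 13 --

FLAGS = (N=0, Z=0)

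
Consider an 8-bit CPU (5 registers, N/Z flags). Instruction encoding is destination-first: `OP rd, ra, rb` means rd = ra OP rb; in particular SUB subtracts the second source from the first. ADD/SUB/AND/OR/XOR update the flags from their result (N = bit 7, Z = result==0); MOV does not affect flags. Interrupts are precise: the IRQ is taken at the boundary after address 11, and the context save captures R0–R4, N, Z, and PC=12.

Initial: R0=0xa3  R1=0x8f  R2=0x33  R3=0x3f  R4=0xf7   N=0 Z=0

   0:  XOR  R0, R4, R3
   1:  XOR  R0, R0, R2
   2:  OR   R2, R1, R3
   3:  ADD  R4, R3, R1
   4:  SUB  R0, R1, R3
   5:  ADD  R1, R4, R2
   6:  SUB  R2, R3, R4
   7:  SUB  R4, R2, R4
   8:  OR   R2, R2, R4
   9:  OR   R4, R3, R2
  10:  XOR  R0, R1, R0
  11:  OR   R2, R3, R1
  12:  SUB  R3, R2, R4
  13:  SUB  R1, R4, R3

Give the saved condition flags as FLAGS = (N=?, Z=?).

after  0: R0=0xc8 R1=0x8f R2=0x33 R3=0x3f R4=0xf7  N=1 Z=0
after  1: R0=0xfb R1=0x8f R2=0x33 R3=0x3f R4=0xf7  N=1 Z=0
after  2: R0=0xfb R1=0x8f R2=0xbf R3=0x3f R4=0xf7  N=1 Z=0
after  3: R0=0xfb R1=0x8f R2=0xbf R3=0x3f R4=0xce  N=1 Z=0
after  4: R0=0x50 R1=0x8f R2=0xbf R3=0x3f R4=0xce  N=0 Z=0
after  5: R0=0x50 R1=0x8d R2=0xbf R3=0x3f R4=0xce  N=1 Z=0
after  6: R0=0x50 R1=0x8d R2=0x71 R3=0x3f R4=0xce  N=0 Z=0
after  7: R0=0x50 R1=0x8d R2=0x71 R3=0x3f R4=0xa3  N=1 Z=0
after  8: R0=0x50 R1=0x8d R2=0xf3 R3=0x3f R4=0xa3  N=1 Z=0
after  9: R0=0x50 R1=0x8d R2=0xf3 R3=0x3f R4=0xff  N=1 Z=0
after 10: R0=0xdd R1=0x8d R2=0xf3 R3=0x3f R4=0xff  N=1 Z=0
after 11: R0=0xdd R1=0x8d R2=0xbf R3=0x3f R4=0xff  N=1 Z=0
-- IRQ taken; context saved, return-PC = 12 --

FLAGS = (N=1, Z=0)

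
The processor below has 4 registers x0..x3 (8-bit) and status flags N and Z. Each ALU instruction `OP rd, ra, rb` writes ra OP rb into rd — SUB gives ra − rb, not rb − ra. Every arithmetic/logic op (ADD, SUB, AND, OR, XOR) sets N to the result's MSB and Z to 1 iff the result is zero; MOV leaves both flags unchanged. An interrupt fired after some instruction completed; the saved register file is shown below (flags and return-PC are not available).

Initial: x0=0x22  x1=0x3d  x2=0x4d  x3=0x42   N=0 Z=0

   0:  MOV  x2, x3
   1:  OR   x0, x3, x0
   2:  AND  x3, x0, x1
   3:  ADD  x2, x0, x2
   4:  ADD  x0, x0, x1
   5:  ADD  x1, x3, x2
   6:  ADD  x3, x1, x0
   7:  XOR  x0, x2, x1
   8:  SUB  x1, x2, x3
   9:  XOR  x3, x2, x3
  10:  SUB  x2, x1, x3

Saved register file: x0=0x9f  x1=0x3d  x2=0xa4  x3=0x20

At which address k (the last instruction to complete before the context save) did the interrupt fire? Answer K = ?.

after  0: x0=0x22 x1=0x3d x2=0x42 x3=0x42  N=0 Z=0
after  1: x0=0x62 x1=0x3d x2=0x42 x3=0x42  N=0 Z=0
after  2: x0=0x62 x1=0x3d x2=0x42 x3=0x20  N=0 Z=0
after  3: x0=0x62 x1=0x3d x2=0xa4 x3=0x20  N=1 Z=0
after  4: x0=0x9f x1=0x3d x2=0xa4 x3=0x20  N=1 Z=0
-- IRQ taken; context saved, return-PC = 5 --

K = 4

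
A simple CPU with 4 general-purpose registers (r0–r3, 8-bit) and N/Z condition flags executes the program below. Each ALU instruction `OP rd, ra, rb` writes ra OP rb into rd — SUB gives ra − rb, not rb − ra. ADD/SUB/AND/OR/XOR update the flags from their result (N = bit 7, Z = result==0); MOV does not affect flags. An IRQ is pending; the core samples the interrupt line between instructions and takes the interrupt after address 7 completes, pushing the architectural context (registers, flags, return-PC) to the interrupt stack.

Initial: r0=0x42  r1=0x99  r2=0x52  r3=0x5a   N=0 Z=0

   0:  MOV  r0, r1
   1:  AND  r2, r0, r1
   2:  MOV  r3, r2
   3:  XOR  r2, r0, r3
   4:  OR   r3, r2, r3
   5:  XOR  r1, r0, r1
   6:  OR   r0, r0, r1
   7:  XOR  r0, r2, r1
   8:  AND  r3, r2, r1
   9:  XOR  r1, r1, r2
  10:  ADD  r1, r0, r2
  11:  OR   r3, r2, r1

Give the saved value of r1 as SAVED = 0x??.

SAVED = 0x00

after  0: r0=0x99 r1=0x99 r2=0x52 r3=0x5a  N=0 Z=0
after  1: r0=0x99 r1=0x99 r2=0x99 r3=0x5a  N=1 Z=0
after  2: r0=0x99 r1=0x99 r2=0x99 r3=0x99  N=1 Z=0
after  3: r0=0x99 r1=0x99 r2=0x00 r3=0x99  N=0 Z=1
after  4: r0=0x99 r1=0x99 r2=0x00 r3=0x99  N=1 Z=0
after  5: r0=0x99 r1=0x00 r2=0x00 r3=0x99  N=0 Z=1
after  6: r0=0x99 r1=0x00 r2=0x00 r3=0x99  N=1 Z=0
after  7: r0=0x00 r1=0x00 r2=0x00 r3=0x99  N=0 Z=1
-- IRQ taken; context saved, return-PC = 8 --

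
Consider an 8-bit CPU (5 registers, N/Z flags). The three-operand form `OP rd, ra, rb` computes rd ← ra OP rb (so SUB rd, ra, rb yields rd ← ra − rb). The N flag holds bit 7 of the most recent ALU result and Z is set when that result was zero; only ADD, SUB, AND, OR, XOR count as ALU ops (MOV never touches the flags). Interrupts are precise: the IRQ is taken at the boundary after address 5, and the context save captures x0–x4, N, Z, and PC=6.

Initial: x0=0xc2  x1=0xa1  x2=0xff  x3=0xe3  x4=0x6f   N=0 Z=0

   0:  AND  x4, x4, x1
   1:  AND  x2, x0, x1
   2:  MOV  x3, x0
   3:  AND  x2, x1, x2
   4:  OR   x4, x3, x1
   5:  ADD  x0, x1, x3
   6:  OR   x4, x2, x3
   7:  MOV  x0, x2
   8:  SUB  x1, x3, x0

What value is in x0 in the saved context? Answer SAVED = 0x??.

after  0: x0=0xc2 x1=0xa1 x2=0xff x3=0xe3 x4=0x21  N=0 Z=0
after  1: x0=0xc2 x1=0xa1 x2=0x80 x3=0xe3 x4=0x21  N=1 Z=0
after  2: x0=0xc2 x1=0xa1 x2=0x80 x3=0xc2 x4=0x21  N=1 Z=0
after  3: x0=0xc2 x1=0xa1 x2=0x80 x3=0xc2 x4=0x21  N=1 Z=0
after  4: x0=0xc2 x1=0xa1 x2=0x80 x3=0xc2 x4=0xe3  N=1 Z=0
after  5: x0=0x63 x1=0xa1 x2=0x80 x3=0xc2 x4=0xe3  N=0 Z=0
-- IRQ taken; context saved, return-PC = 6 --

SAVED = 0x63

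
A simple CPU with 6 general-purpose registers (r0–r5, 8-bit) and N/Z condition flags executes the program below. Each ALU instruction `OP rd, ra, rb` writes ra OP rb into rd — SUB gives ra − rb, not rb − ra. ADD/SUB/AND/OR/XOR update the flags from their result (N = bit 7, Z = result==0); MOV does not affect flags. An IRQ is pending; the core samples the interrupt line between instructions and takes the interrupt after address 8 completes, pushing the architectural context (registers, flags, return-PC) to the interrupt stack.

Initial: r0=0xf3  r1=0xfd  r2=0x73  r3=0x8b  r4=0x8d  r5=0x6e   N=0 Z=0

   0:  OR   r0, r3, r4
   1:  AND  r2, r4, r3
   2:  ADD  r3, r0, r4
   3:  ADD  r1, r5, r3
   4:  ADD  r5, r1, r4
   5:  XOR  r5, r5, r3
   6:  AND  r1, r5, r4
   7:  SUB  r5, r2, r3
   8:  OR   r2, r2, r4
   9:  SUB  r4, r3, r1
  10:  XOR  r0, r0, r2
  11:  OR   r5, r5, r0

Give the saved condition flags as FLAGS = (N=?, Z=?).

after  0: r0=0x8f r1=0xfd r2=0x73 r3=0x8b r4=0x8d r5=0x6e  N=1 Z=0
after  1: r0=0x8f r1=0xfd r2=0x89 r3=0x8b r4=0x8d r5=0x6e  N=1 Z=0
after  2: r0=0x8f r1=0xfd r2=0x89 r3=0x1c r4=0x8d r5=0x6e  N=0 Z=0
after  3: r0=0x8f r1=0x8a r2=0x89 r3=0x1c r4=0x8d r5=0x6e  N=1 Z=0
after  4: r0=0x8f r1=0x8a r2=0x89 r3=0x1c r4=0x8d r5=0x17  N=0 Z=0
after  5: r0=0x8f r1=0x8a r2=0x89 r3=0x1c r4=0x8d r5=0x0b  N=0 Z=0
after  6: r0=0x8f r1=0x09 r2=0x89 r3=0x1c r4=0x8d r5=0x0b  N=0 Z=0
after  7: r0=0x8f r1=0x09 r2=0x89 r3=0x1c r4=0x8d r5=0x6d  N=0 Z=0
after  8: r0=0x8f r1=0x09 r2=0x8d r3=0x1c r4=0x8d r5=0x6d  N=1 Z=0
-- IRQ taken; context saved, return-PC = 9 --

FLAGS = (N=1, Z=0)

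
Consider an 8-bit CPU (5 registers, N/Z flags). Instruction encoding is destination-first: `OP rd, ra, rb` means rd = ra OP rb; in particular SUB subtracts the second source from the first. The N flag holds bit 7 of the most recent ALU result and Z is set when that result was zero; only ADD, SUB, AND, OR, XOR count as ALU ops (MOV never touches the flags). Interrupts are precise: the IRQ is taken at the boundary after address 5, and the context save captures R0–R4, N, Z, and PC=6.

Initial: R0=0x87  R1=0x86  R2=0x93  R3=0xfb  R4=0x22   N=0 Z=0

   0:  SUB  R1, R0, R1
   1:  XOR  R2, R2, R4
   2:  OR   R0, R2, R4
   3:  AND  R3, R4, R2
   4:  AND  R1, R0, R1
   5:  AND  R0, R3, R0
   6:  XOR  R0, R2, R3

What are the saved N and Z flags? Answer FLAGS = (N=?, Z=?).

after  0: R0=0x87 R1=0x01 R2=0x93 R3=0xfb R4=0x22  N=0 Z=0
after  1: R0=0x87 R1=0x01 R2=0xb1 R3=0xfb R4=0x22  N=1 Z=0
after  2: R0=0xb3 R1=0x01 R2=0xb1 R3=0xfb R4=0x22  N=1 Z=0
after  3: R0=0xb3 R1=0x01 R2=0xb1 R3=0x20 R4=0x22  N=0 Z=0
after  4: R0=0xb3 R1=0x01 R2=0xb1 R3=0x20 R4=0x22  N=0 Z=0
after  5: R0=0x20 R1=0x01 R2=0xb1 R3=0x20 R4=0x22  N=0 Z=0
-- IRQ taken; context saved, return-PC = 6 --

FLAGS = (N=0, Z=0)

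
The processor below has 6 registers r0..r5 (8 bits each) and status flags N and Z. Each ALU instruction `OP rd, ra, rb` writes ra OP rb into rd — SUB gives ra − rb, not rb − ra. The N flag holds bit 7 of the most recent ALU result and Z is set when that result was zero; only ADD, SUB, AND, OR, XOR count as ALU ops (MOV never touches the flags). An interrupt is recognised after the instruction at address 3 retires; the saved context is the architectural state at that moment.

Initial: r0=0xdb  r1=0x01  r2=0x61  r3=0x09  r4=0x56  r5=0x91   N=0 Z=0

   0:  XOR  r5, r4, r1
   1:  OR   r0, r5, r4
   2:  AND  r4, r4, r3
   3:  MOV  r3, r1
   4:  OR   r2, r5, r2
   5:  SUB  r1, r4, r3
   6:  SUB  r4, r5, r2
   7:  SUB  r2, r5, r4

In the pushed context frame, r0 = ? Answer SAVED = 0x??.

SAVED = 0x57

after  0: r0=0xdb r1=0x01 r2=0x61 r3=0x09 r4=0x56 r5=0x57  N=0 Z=0
after  1: r0=0x57 r1=0x01 r2=0x61 r3=0x09 r4=0x56 r5=0x57  N=0 Z=0
after  2: r0=0x57 r1=0x01 r2=0x61 r3=0x09 r4=0x00 r5=0x57  N=0 Z=1
after  3: r0=0x57 r1=0x01 r2=0x61 r3=0x01 r4=0x00 r5=0x57  N=0 Z=1
-- IRQ taken; context saved, return-PC = 4 --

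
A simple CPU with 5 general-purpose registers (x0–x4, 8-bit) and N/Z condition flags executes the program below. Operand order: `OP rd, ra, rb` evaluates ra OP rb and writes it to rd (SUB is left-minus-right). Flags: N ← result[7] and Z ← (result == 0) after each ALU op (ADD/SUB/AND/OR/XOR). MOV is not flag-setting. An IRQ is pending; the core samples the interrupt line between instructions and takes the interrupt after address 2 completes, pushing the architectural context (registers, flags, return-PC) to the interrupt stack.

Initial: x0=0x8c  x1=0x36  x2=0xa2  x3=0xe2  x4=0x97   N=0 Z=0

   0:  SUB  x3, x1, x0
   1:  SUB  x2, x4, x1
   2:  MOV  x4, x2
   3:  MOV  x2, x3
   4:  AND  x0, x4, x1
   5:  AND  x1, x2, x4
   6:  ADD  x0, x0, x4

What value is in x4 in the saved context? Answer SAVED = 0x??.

SAVED = 0x61

after  0: x0=0x8c x1=0x36 x2=0xa2 x3=0xaa x4=0x97  N=1 Z=0
after  1: x0=0x8c x1=0x36 x2=0x61 x3=0xaa x4=0x97  N=0 Z=0
after  2: x0=0x8c x1=0x36 x2=0x61 x3=0xaa x4=0x61  N=0 Z=0
-- IRQ taken; context saved, return-PC = 3 --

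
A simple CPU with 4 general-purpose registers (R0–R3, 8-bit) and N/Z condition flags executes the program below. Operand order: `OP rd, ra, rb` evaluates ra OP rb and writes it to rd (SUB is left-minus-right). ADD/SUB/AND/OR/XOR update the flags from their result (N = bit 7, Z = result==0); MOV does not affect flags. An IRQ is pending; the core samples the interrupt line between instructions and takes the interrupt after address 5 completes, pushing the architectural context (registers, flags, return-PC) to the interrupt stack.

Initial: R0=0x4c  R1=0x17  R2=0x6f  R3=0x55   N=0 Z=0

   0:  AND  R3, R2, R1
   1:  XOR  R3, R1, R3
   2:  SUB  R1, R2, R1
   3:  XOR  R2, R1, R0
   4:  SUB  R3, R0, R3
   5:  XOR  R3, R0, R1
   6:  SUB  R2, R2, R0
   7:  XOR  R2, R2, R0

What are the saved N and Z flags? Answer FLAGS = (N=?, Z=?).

after  0: R0=0x4c R1=0x17 R2=0x6f R3=0x07  N=0 Z=0
after  1: R0=0x4c R1=0x17 R2=0x6f R3=0x10  N=0 Z=0
after  2: R0=0x4c R1=0x58 R2=0x6f R3=0x10  N=0 Z=0
after  3: R0=0x4c R1=0x58 R2=0x14 R3=0x10  N=0 Z=0
after  4: R0=0x4c R1=0x58 R2=0x14 R3=0x3c  N=0 Z=0
after  5: R0=0x4c R1=0x58 R2=0x14 R3=0x14  N=0 Z=0
-- IRQ taken; context saved, return-PC = 6 --

FLAGS = (N=0, Z=0)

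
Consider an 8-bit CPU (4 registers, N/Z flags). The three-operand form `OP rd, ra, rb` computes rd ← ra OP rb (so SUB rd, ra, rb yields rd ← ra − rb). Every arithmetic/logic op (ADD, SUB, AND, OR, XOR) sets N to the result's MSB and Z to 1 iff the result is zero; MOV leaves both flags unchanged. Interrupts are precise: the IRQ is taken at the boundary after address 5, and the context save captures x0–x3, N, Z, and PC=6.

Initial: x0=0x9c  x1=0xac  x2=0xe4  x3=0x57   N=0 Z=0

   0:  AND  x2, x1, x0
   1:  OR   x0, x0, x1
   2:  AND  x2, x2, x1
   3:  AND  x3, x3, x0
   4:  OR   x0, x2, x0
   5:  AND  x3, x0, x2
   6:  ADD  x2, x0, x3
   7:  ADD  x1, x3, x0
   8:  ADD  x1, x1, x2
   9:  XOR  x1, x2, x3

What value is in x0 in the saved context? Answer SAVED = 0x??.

SAVED = 0xbc

after  0: x0=0x9c x1=0xac x2=0x8c x3=0x57  N=1 Z=0
after  1: x0=0xbc x1=0xac x2=0x8c x3=0x57  N=1 Z=0
after  2: x0=0xbc x1=0xac x2=0x8c x3=0x57  N=1 Z=0
after  3: x0=0xbc x1=0xac x2=0x8c x3=0x14  N=0 Z=0
after  4: x0=0xbc x1=0xac x2=0x8c x3=0x14  N=1 Z=0
after  5: x0=0xbc x1=0xac x2=0x8c x3=0x8c  N=1 Z=0
-- IRQ taken; context saved, return-PC = 6 --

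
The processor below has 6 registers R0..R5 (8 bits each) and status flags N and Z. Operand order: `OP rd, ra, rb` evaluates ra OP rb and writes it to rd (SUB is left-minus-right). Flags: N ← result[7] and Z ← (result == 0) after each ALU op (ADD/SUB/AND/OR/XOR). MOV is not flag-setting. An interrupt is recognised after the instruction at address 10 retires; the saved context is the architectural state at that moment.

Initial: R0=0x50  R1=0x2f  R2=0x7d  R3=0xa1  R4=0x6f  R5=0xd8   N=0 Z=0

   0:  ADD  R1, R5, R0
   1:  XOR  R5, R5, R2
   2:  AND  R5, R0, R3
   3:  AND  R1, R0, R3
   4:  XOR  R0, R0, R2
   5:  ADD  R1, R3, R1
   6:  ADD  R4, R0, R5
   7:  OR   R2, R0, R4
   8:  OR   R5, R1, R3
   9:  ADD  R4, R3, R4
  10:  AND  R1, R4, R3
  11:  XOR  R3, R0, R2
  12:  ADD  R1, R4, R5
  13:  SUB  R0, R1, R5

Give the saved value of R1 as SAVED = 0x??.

after  0: R0=0x50 R1=0x28 R2=0x7d R3=0xa1 R4=0x6f R5=0xd8  N=0 Z=0
after  1: R0=0x50 R1=0x28 R2=0x7d R3=0xa1 R4=0x6f R5=0xa5  N=1 Z=0
after  2: R0=0x50 R1=0x28 R2=0x7d R3=0xa1 R4=0x6f R5=0x00  N=0 Z=1
after  3: R0=0x50 R1=0x00 R2=0x7d R3=0xa1 R4=0x6f R5=0x00  N=0 Z=1
after  4: R0=0x2d R1=0x00 R2=0x7d R3=0xa1 R4=0x6f R5=0x00  N=0 Z=0
after  5: R0=0x2d R1=0xa1 R2=0x7d R3=0xa1 R4=0x6f R5=0x00  N=1 Z=0
after  6: R0=0x2d R1=0xa1 R2=0x7d R3=0xa1 R4=0x2d R5=0x00  N=0 Z=0
after  7: R0=0x2d R1=0xa1 R2=0x2d R3=0xa1 R4=0x2d R5=0x00  N=0 Z=0
after  8: R0=0x2d R1=0xa1 R2=0x2d R3=0xa1 R4=0x2d R5=0xa1  N=1 Z=0
after  9: R0=0x2d R1=0xa1 R2=0x2d R3=0xa1 R4=0xce R5=0xa1  N=1 Z=0
after 10: R0=0x2d R1=0x80 R2=0x2d R3=0xa1 R4=0xce R5=0xa1  N=1 Z=0
-- IRQ taken; context saved, return-PC = 11 --

SAVED = 0x80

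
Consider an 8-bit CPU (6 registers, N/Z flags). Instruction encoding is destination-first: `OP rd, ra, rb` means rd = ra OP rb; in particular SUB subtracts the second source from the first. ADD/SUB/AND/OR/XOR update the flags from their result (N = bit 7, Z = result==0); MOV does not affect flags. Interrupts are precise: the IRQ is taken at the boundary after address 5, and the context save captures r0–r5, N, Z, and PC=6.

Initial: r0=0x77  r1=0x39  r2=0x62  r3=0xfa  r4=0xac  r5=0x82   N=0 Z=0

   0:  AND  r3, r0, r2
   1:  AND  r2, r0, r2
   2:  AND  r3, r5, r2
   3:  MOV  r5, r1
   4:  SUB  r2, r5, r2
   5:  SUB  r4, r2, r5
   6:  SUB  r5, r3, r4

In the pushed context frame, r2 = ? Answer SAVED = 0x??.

after  0: r0=0x77 r1=0x39 r2=0x62 r3=0x62 r4=0xac r5=0x82  N=0 Z=0
after  1: r0=0x77 r1=0x39 r2=0x62 r3=0x62 r4=0xac r5=0x82  N=0 Z=0
after  2: r0=0x77 r1=0x39 r2=0x62 r3=0x02 r4=0xac r5=0x82  N=0 Z=0
after  3: r0=0x77 r1=0x39 r2=0x62 r3=0x02 r4=0xac r5=0x39  N=0 Z=0
after  4: r0=0x77 r1=0x39 r2=0xd7 r3=0x02 r4=0xac r5=0x39  N=1 Z=0
after  5: r0=0x77 r1=0x39 r2=0xd7 r3=0x02 r4=0x9e r5=0x39  N=1 Z=0
-- IRQ taken; context saved, return-PC = 6 --

SAVED = 0xd7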